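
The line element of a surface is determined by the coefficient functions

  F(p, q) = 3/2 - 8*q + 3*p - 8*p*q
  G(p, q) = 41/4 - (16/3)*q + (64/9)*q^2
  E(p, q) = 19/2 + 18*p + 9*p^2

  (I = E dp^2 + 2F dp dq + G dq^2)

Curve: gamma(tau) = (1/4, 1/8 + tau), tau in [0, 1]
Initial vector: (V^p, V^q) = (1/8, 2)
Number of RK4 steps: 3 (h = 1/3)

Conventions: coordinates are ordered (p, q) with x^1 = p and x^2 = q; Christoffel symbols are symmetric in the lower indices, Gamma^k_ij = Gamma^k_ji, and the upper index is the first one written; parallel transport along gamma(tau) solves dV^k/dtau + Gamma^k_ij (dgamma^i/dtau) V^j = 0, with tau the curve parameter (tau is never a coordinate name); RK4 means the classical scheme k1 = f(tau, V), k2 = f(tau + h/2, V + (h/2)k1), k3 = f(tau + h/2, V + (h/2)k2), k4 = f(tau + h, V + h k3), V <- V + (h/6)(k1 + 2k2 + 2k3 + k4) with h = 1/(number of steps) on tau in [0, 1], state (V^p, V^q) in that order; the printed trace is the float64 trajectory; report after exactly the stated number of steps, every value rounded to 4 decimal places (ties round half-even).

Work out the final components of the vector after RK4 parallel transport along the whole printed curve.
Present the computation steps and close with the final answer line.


gamma'(tau) = (0, 1); f(tau, V)^k = -Gamma^k_ij(gamma(tau)) gamma'^i(tau) V^j; h = 1/3; intermediate values shown to 6 dp
curve data and Christoffel symbols at the stage parameters:
  tau = 0.000000: gamma = (0.250000, 0.125000), gamma' = (0.000000, 1.000000); Gamma_ppp = 0.763776, Gamma_ppq = 0.000000, Gamma_pqq = -0.678912, Gamma_qpp = 0.127519, Gamma_qpq = 0.000000, Gamma_qqq = -0.113350
  tau = 0.166667: gamma = (0.250000, 0.291667), gamma' = (0.000000, 1.000000); Gamma_ppp = 0.778369, Gamma_ppq = 0.000000, Gamma_pqq = -0.691883, Gamma_qpp = 0.127490, Gamma_qpq = 0.000000, Gamma_qqq = -0.113325
  tau = 0.333333: gamma = (0.250000, 0.458333), gamma' = (0.000000, 1.000000); Gamma_ppp = 0.792924, Gamma_ppq = 0.000000, Gamma_pqq = -0.704821, Gamma_qpp = 0.127265, Gamma_qpq = 0.000000, Gamma_qqq = -0.113125
  tau = 0.500000: gamma = (0.250000, 0.625000), gamma' = (0.000000, 1.000000); Gamma_ppp = 0.807367, Gamma_ppq = 0.000000, Gamma_pqq = -0.717660, Gamma_qpp = 0.126822, Gamma_qpq = 0.000000, Gamma_qqq = -0.112731
  tau = 0.666667: gamma = (0.250000, 0.791667), gamma' = (0.000000, 1.000000); Gamma_ppp = 0.821615, Gamma_ppq = 0.000000, Gamma_pqq = -0.730325, Gamma_qpp = 0.126137, Gamma_qpq = 0.000000, Gamma_qqq = -0.112121
  tau = 0.833333: gamma = (0.250000, 0.958333), gamma' = (0.000000, 1.000000); Gamma_ppp = 0.835572, Gamma_ppq = 0.000000, Gamma_pqq = -0.742730, Gamma_qpp = 0.125183, Gamma_qpq = 0.000000, Gamma_qqq = -0.111274
  tau = 1.000000: gamma = (0.250000, 1.125000), gamma' = (0.000000, 1.000000); Gamma_ppp = 0.849128, Gamma_ppq = 0.000000, Gamma_pqq = -0.754780, Gamma_qpp = 0.123936, Gamma_qpq = 0.000000, Gamma_qqq = -0.110165
step 0: V^p = 0.1250, V^q = 2.0000
step 1: k1 = (1.357823, 0.226700), k2 = (1.409908, 0.230931), k3 = (1.410396, 0.231011), k4 = (1.463916, 0.234960); V <- V + (h/6)(k1 + 2k2 + 2k3 + k4): V^p = 0.5951, V^q = 2.0770
step 2: k1 = (1.463896, 0.234957), k2 = (1.518665, 0.238553), k3 = (1.519095, 0.238621), k4 = (1.574956, 0.241791); V <- V + (h/6)(k1 + 2k2 + 2k3 + k4): V^p = 1.1015, V^q = 2.1565
step 3: k1 = (1.574931, 0.241787), k2 = (1.631614, 0.244444), k3 = (1.631942, 0.244494), k4 = (1.689181, 0.246547); V <- V + (h/6)(k1 + 2k2 + 2k3 + k4): V^p = 1.6454, V^q = 2.2379

Answer: V^p = 1.6454, V^q = 2.2379


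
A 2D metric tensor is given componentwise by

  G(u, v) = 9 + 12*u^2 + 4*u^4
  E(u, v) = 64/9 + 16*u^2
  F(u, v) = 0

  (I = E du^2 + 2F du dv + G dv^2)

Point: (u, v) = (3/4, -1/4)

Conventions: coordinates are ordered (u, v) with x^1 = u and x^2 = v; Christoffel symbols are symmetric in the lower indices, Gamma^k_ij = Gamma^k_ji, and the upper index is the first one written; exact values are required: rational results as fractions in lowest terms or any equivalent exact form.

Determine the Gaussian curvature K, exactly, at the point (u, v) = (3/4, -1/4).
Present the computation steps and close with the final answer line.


E = 145/9, F = 0, G = 1089/64, EG - F^2 = 17545/64 at the point
E_u = 24, E_v = 0, F_u = 0, F_v = 0, G_u = 99/4, G_v = 0
E_vv = 0, F_uv = 0, G_uu = 51
Compute both Brioschi determinants and normalise by (EG - F^2)^2.
M1 = [[-E_vv/2 + F_uv - G_uu/2, E_u/2, F_u - E_v/2], [F_v - G_u/2, E, F], [G_v/2, F, G]] = [[-51/2, 12, 0], [-99/8, 145/9, 0], [0, 0, 1089/64]]; det M1 = -285681/64
M2 = [[0, E_v/2, G_u/2], [E_v/2, E, F], [G_u/2, F, G]] = [[0, 0, 99/8], [0, 145/9, 0], [99/8, 0, 1089/64]]; det M2 = -157905/64
det M1 - det M2 = -3993/2; K = -3993/2 / (17545/64)^2 = -6144/231275

Answer: K = -6144/231275


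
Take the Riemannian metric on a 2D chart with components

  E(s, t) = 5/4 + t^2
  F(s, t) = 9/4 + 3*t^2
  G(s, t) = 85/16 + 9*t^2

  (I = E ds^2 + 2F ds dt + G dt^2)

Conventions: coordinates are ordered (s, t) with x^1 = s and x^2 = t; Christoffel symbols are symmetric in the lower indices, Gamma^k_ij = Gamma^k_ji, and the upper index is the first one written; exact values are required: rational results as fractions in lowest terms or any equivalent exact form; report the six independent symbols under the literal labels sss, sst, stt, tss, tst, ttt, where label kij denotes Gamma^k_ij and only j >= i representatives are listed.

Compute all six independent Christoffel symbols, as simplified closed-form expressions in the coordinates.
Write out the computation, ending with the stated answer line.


E = 5/4 + t^2; F = 9/4 + 3*t^2; G = 85/16 + 9*t^2
Gamma^k_ij = (1/2) g^{kl} (d_i g_jl + d_j g_il - d_l g_ij), with g^inv = (1/(EG-F^2)) [[G, -F], [-F, E]]
first partials: E_s = 0, E_t = 2*t, F_s = 0, F_t = 6*t, G_s = 0, G_t = 18*t
D = EG - F^2 = 101/64 + (49/16)*t^2
expanded: Gamma^s_ss = (G E_s - 2F F_s + F E_t)/(2D), Gamma^s_st = (G E_t - F G_s)/(2D), Gamma^s_tt = (2G F_t - G G_s - F G_t)/(2D), Gamma^t_ss = (2E F_s - E E_t - F E_s)/(2D), Gamma^t_st = (E G_s - F E_t)/(2D), Gamma^t_tt = (E G_t - 2F F_t + F G_s)/(2D); substitute and cancel common factors

Answer: Gamma_sss = (192*t^3 + 144*t)/(196*t^2 + 101), Gamma_sst = (576*t^3 + 340*t)/(196*t^2 + 101), Gamma_stt = (1728*t^3 + 744*t)/(196*t^2 + 101), Gamma_tss = (-64*t^3 - 80*t)/(196*t^2 + 101), Gamma_tst = (-192*t^3 - 144*t)/(196*t^2 + 101), Gamma_ttt = (-576*t^3 - 144*t)/(196*t^2 + 101)


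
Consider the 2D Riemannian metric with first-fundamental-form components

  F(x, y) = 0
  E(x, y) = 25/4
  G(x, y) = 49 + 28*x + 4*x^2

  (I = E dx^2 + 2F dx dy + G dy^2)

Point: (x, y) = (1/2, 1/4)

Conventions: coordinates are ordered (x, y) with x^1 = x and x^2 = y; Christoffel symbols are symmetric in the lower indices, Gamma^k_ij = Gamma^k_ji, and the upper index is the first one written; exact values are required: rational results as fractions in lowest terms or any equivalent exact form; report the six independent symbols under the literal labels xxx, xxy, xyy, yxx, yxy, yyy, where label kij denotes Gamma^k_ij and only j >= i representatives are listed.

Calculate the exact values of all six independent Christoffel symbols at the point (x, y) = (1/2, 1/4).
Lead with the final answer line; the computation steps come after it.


Answer: Gamma_xxx = 0, Gamma_xxy = 0, Gamma_xyy = -64/25, Gamma_yxx = 0, Gamma_yxy = 1/4, Gamma_yyy = 0

E = 25/4, F = 0, G = 64 at the point
E_x = 0, E_y = 0, F_x = 0, F_y = 0, G_x = 32, G_y = 0
EG - F^2 = 400;  g^inv = (1/400) * [[64, 0], [0, 25/4]]
first-kind symbols [ij,l] = (1/2)(d_i g_jl + d_j g_il - d_l g_ij): [xx,x] = E_x/2 = 0, [xx,y] = F_x - E_y/2 = 0, [xy,x] = E_y/2 = 0, [xy,y] = G_x/2 = 16, [yy,x] = F_y - G_x/2 = -16, [yy,y] = G_y/2 = 0
Gamma^x_ij = (G*[ij,x] - F*[ij,y])/(EG - F^2), Gamma^y_ij = (E*[ij,y] - F*[ij,x])/(EG - F^2)


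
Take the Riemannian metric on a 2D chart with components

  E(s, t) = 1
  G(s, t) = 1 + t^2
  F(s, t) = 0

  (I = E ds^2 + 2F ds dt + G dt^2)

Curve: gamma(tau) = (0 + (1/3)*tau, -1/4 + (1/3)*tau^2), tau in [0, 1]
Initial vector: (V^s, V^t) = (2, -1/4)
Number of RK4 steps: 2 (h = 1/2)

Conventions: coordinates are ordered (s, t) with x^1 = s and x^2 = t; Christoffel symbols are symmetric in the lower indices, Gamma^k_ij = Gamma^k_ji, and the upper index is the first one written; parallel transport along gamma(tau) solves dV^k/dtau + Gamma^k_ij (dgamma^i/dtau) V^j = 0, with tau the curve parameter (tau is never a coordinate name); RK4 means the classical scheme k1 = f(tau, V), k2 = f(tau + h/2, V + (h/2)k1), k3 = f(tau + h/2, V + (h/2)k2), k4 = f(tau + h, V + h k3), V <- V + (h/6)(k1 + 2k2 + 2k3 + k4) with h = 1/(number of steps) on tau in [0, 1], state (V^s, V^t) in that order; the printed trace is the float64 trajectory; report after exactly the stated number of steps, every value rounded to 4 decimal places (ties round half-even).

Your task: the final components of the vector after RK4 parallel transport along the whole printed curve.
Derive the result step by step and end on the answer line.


gamma'(tau) = (1/3, (2/3)*tau); f(tau, V)^k = -Gamma^k_ij(gamma(tau)) gamma'^i(tau) V^j; h = 1/2; intermediate values shown to 6 dp
curve data and Christoffel symbols at the stage parameters:
  tau = 0.000000: gamma = (0.000000, -0.250000), gamma' = (0.333333, 0.000000); Gamma_sss = 0.000000, Gamma_sst = 0.000000, Gamma_stt = 0.000000, Gamma_tss = 0.000000, Gamma_tst = 0.000000, Gamma_ttt = -0.235294
  tau = 0.250000: gamma = (0.083333, -0.229167), gamma' = (0.333333, 0.166667); Gamma_sss = 0.000000, Gamma_sst = 0.000000, Gamma_stt = 0.000000, Gamma_tss = 0.000000, Gamma_tst = 0.000000, Gamma_ttt = -0.217732
  tau = 0.500000: gamma = (0.166667, -0.166667), gamma' = (0.333333, 0.333333); Gamma_sss = 0.000000, Gamma_sst = 0.000000, Gamma_stt = 0.000000, Gamma_tss = 0.000000, Gamma_tst = 0.000000, Gamma_ttt = -0.162162
  tau = 0.750000: gamma = (0.250000, -0.062500), gamma' = (0.333333, 0.500000); Gamma_sss = 0.000000, Gamma_sst = 0.000000, Gamma_stt = 0.000000, Gamma_tss = 0.000000, Gamma_tst = 0.000000, Gamma_ttt = -0.062257
  tau = 1.000000: gamma = (0.333333, 0.083333), gamma' = (0.333333, 0.666667); Gamma_sss = 0.000000, Gamma_sst = 0.000000, Gamma_stt = 0.000000, Gamma_tss = 0.000000, Gamma_tst = 0.000000, Gamma_ttt = 0.082759
step 0: V^s = 2.0000, V^t = -0.2500
step 1: k1 = (0.000000, 0.000000), k2 = (0.000000, -0.009072), k3 = (0.000000, -0.009154), k4 = (0.000000, -0.013761); V <- V + (h/6)(k1 + 2k2 + 2k3 + k4): V^s = 2.0000, V^t = -0.2542
step 2: k1 = (0.000000, -0.013740), k2 = (0.000000, -0.008019), k3 = (0.000000, -0.007975), k4 = (0.000000, 0.014244); V <- V + (h/6)(k1 + 2k2 + 2k3 + k4): V^s = 2.0000, V^t = -0.2568

Answer: V^s = 2.0000, V^t = -0.2568


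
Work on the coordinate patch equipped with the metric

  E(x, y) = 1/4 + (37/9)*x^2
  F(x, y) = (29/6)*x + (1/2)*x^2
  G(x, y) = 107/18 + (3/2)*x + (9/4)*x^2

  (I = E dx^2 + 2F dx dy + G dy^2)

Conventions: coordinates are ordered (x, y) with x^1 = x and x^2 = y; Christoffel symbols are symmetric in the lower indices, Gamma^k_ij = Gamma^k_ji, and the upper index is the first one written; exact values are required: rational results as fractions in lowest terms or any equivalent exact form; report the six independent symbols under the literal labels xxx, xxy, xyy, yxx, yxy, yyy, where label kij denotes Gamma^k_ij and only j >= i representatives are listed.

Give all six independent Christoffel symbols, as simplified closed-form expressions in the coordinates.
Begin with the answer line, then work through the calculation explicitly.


Answer: Gamma_xxx = (11340*x^3 - 1404*x^2 + 1396*x)/(11664*x^4 + 1728*x^3 + 2125*x^2 + 486*x + 1926), Gamma_xxy = (-1458*x^3 - 14580*x^2 - 4698*x)/(11664*x^4 + 1728*x^3 + 2125*x^2 + 486*x + 1926), Gamma_xyy = (-6561*x^3 - 6561*x^2 - 18792*x - 5778)/(11664*x^4 + 1728*x^3 + 2125*x^2 + 486*x + 1926), Gamma_yxx = (2664*x^3 + 324*x + 1566)/(11664*x^4 + 1728*x^3 + 2125*x^2 + 486*x + 1926), Gamma_yxy = (11988*x^3 + 3996*x^2 + 729*x + 243)/(11664*x^4 + 1728*x^3 + 2125*x^2 + 486*x + 1926), Gamma_yyy = (1458*x^3 + 14580*x^2 + 4698*x)/(11664*x^4 + 1728*x^3 + 2125*x^2 + 486*x + 1926)

E = 1/4 + (37/9)*x^2; F = (29/6)*x + (1/2)*x^2; G = 107/18 + (3/2)*x + (9/4)*x^2
Gamma^k_ij = (1/2) g^{kl} (d_i g_jl + d_j g_il - d_l g_ij), with g^inv = (1/(EG-F^2)) [[G, -F], [-F, E]]
first partials: E_x = (74/9)*x, E_y = 0, F_x = 29/6 + x, F_y = 0, G_x = 3/2 + (9/2)*x, G_y = 0
D = EG - F^2 = 107/72 + (3/8)*x + (2125/1296)*x^2 + (4/3)*x^3 + 9*x^4
expanded: Gamma^x_xx = (G E_x - 2F F_x + F E_y)/(2D), Gamma^x_xy = (G E_y - F G_x)/(2D), Gamma^x_yy = (2G F_y - G G_x - F G_y)/(2D), Gamma^y_xx = (2E F_x - E E_y - F E_x)/(2D), Gamma^y_xy = (E G_x - F E_y)/(2D), Gamma^y_yy = (E G_y - 2F F_y + F G_x)/(2D); substitute and cancel common factors


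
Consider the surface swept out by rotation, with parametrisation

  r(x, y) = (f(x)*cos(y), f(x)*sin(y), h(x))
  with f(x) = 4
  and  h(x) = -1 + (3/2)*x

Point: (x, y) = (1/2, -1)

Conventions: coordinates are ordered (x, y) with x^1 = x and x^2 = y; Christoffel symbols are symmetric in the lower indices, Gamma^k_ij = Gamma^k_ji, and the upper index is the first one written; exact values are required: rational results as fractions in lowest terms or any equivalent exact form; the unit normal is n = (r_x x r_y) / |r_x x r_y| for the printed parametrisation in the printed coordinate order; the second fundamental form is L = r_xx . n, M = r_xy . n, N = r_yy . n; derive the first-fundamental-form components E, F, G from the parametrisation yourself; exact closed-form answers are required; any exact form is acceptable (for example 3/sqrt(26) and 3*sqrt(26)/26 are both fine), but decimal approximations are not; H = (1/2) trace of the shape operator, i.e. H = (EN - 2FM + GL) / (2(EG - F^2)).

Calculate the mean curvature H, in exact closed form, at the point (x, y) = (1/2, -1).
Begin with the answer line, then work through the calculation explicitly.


Answer: H = 1/8

f = 4, f' = 0, f'' = 0, h' = 3/2, h'' = 0
E = 9/4, F = 0, G = 16; answer radicand W^2 = 9/4
unnormalised second-form numerators: l = 0, m = 0, n = 6; L = l/sqrt(9/4), and similarly M = m/sqrt(W^2), N = n/sqrt(W^2)
H = (E*n - 2*F*m + G*l) / (2*(EG - F^2)*sqrt(W^2)); E*n - 2*F*m + G*l = 27/2, EG - F^2 = 36, so H = (3/16)/sqrt(9/4)


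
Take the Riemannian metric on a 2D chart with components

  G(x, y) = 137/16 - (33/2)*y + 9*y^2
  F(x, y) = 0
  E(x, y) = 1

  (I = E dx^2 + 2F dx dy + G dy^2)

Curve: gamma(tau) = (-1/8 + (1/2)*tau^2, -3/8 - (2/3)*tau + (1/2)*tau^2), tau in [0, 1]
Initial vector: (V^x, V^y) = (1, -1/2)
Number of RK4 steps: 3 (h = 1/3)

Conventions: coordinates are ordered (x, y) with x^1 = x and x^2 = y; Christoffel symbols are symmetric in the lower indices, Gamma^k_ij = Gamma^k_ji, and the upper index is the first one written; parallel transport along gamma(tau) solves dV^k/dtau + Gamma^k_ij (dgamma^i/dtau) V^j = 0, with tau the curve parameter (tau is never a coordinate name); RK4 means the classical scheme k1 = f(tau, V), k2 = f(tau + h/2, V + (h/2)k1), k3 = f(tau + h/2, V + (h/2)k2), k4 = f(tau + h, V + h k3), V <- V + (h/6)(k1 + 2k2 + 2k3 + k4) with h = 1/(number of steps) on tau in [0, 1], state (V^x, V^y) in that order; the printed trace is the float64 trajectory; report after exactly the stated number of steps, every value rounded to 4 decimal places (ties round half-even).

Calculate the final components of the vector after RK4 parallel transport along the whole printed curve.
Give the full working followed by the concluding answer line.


gamma'(tau) = (tau, -2/3 + tau); f(tau, V)^k = -Gamma^k_ij(gamma(tau)) gamma'^i(tau) V^j; h = 1/3; intermediate values shown to 6 dp
curve data and Christoffel symbols at the stage parameters:
  tau = 0.000000: gamma = (-0.125000, -0.375000), gamma' = (0.000000, -0.666667); Gamma_xxx = 0.000000, Gamma_xxy = 0.000000, Gamma_xyy = 0.000000, Gamma_yxx = 0.000000, Gamma_yxy = 0.000000, Gamma_yyy = -0.725854
  tau = 0.166667: gamma = (-0.111111, -0.472222), gamma' = (0.166667, -0.500000); Gamma_xxx = 0.000000, Gamma_xxy = 0.000000, Gamma_xyy = 0.000000, Gamma_yxx = 0.000000, Gamma_yxy = 0.000000, Gamma_yyy = -0.680787
  tau = 0.333333: gamma = (-0.069444, -0.541667), gamma' = (0.333333, -0.333333); Gamma_xxx = 0.000000, Gamma_xxy = 0.000000, Gamma_xyy = 0.000000, Gamma_yxx = 0.000000, Gamma_yxy = 0.000000, Gamma_yyy = -0.651668
  tau = 0.500000: gamma = (0.000000, -0.583333), gamma' = (0.500000, -0.166667); Gamma_xxx = 0.000000, Gamma_xxy = 0.000000, Gamma_xyy = 0.000000, Gamma_yxx = 0.000000, Gamma_yxy = 0.000000, Gamma_yyy = -0.635294
  tau = 0.666667: gamma = (0.097222, -0.597222), gamma' = (0.666667, 0.000000); Gamma_xxx = 0.000000, Gamma_xxy = 0.000000, Gamma_xyy = 0.000000, Gamma_yxx = 0.000000, Gamma_yxy = 0.000000, Gamma_yyy = -0.630007
  tau = 0.833333: gamma = (0.222222, -0.583333), gamma' = (0.833333, 0.166667); Gamma_xxx = 0.000000, Gamma_xxy = 0.000000, Gamma_xyy = 0.000000, Gamma_yxx = 0.000000, Gamma_yxy = 0.000000, Gamma_yyy = -0.635294
  tau = 1.000000: gamma = (0.375000, -0.541667), gamma' = (1.000000, 0.333333); Gamma_xxx = 0.000000, Gamma_xxy = 0.000000, Gamma_xyy = 0.000000, Gamma_yxx = 0.000000, Gamma_yxy = 0.000000, Gamma_yyy = -0.651668
step 0: V^x = 1.0000, V^y = -0.5000
step 1: k1 = (0.000000, 0.241951), k2 = (0.000000, 0.156470), k3 = (0.000000, 0.161320), k4 = (0.000000, 0.096931); V <- V + (h/6)(k1 + 2k2 + 2k3 + k4): V^x = 1.0000, V^y = -0.4459
step 2: k1 = (0.000000, 0.096852), k2 = (0.000000, 0.045500), k3 = (0.000000, 0.046406), k4 = (0.000000, 0.000000); V <- V + (h/6)(k1 + 2k2 + 2k3 + k4): V^x = 1.0000, V^y = -0.4303
step 3: k1 = (0.000000, 0.000000), k2 = (0.000000, -0.045558), k3 = (0.000000, -0.046362), k4 = (0.000000, -0.096822); V <- V + (h/6)(k1 + 2k2 + 2k3 + k4): V^x = 1.0000, V^y = -0.4459

Answer: V^x = 1.0000, V^y = -0.4459


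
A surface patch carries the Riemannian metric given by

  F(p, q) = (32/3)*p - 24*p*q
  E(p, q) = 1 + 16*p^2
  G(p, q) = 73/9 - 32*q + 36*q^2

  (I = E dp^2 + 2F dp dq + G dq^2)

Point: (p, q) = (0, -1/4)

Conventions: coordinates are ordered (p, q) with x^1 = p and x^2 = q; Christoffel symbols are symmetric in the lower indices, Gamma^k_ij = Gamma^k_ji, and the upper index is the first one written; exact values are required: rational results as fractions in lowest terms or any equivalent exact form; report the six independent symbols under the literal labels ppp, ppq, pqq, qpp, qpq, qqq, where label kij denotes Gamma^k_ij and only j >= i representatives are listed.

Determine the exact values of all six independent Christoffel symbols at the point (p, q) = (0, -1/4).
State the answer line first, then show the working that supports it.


Answer: Gamma_ppp = 0, Gamma_ppq = 0, Gamma_pqq = 0, Gamma_qpp = 600/661, Gamma_qpq = 0, Gamma_qqq = -900/661

E = 1, F = 0, G = 661/36 at the point
E_p = 0, E_q = 0, F_p = 50/3, F_q = 0, G_p = 0, G_q = -50
EG - F^2 = 661/36;  g^inv = (36/661) * [[661/36, 0], [0, 1]]
first-kind symbols [ij,l] = (1/2)(d_i g_jl + d_j g_il - d_l g_ij): [pp,p] = E_p/2 = 0, [pp,q] = F_p - E_q/2 = 50/3, [pq,p] = E_q/2 = 0, [pq,q] = G_p/2 = 0, [qq,p] = F_q - G_p/2 = 0, [qq,q] = G_q/2 = -25
Gamma^p_ij = (G*[ij,p] - F*[ij,q])/(EG - F^2), Gamma^q_ij = (E*[ij,q] - F*[ij,p])/(EG - F^2)


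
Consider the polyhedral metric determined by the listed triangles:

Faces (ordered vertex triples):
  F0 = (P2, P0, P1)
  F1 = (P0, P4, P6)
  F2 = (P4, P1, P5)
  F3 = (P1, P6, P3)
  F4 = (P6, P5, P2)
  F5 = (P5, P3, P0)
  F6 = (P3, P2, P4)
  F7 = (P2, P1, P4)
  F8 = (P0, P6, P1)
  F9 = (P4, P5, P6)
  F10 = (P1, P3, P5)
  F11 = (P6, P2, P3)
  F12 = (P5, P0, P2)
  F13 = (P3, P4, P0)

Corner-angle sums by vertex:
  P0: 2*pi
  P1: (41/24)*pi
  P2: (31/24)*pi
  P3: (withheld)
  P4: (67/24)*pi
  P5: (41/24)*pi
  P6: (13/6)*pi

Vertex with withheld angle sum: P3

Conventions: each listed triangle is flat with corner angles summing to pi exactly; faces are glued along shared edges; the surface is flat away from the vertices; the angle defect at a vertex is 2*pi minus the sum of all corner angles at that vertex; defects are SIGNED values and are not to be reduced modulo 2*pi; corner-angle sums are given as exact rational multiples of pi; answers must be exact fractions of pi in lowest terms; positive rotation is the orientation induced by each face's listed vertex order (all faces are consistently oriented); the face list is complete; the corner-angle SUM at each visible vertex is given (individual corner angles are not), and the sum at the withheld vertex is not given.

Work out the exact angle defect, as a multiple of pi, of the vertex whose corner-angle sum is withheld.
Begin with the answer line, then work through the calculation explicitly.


Answer: defect(P3) = -pi/3

V = 7, E = 21, F = 14; chi = V - E + F = 0
Gauss-Bonnet: total defect = 2*pi*chi = 0; visible defects sum to pi/3


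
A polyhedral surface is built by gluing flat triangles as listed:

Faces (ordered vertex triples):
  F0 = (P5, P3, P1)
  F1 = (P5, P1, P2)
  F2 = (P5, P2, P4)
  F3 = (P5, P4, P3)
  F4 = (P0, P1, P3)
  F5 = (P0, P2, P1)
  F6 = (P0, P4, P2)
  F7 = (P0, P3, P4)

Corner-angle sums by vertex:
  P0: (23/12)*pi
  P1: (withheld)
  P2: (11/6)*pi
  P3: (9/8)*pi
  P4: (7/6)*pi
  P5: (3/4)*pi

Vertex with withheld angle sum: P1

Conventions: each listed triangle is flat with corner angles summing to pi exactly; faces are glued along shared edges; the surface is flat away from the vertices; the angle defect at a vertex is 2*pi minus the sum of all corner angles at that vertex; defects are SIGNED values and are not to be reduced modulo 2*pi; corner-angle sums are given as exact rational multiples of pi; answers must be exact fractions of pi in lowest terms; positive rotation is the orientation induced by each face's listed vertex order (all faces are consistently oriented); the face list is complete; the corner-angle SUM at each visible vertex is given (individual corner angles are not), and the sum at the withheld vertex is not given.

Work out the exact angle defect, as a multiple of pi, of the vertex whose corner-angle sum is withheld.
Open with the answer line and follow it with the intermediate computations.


Answer: defect(P1) = (19/24)*pi

V = 6, E = 12, F = 8; chi = V - E + F = 2
Gauss-Bonnet: total defect = 2*pi*chi = 4*pi; visible defects sum to (77/24)*pi


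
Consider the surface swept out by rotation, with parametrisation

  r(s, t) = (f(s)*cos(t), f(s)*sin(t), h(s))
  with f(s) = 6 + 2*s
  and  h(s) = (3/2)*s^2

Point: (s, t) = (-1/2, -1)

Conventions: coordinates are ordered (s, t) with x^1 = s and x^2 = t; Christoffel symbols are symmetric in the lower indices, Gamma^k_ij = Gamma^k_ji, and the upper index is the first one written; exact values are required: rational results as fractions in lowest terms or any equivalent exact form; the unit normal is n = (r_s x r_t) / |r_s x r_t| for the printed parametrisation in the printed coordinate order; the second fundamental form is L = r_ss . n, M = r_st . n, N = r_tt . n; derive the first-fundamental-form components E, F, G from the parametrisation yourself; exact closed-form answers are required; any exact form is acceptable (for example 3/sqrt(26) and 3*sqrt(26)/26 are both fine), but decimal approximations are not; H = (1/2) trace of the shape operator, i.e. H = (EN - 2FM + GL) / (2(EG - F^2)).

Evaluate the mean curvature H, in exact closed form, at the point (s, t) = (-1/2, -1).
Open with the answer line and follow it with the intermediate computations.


Answer: H = 33/250

f = 5, f' = 2, f'' = 0, h' = -3/2, h'' = 3
E = 25/4, F = 0, G = 25; answer radicand W^2 = 25/4
unnormalised second-form numerators: l = 6, m = 0, n = -15/2; L = l/sqrt(25/4), and similarly M = m/sqrt(W^2), N = n/sqrt(W^2)
H = (E*n - 2*F*m + G*l) / (2*(EG - F^2)*sqrt(W^2)); E*n - 2*F*m + G*l = 825/8, EG - F^2 = 625/4, so H = (33/100)/sqrt(25/4)


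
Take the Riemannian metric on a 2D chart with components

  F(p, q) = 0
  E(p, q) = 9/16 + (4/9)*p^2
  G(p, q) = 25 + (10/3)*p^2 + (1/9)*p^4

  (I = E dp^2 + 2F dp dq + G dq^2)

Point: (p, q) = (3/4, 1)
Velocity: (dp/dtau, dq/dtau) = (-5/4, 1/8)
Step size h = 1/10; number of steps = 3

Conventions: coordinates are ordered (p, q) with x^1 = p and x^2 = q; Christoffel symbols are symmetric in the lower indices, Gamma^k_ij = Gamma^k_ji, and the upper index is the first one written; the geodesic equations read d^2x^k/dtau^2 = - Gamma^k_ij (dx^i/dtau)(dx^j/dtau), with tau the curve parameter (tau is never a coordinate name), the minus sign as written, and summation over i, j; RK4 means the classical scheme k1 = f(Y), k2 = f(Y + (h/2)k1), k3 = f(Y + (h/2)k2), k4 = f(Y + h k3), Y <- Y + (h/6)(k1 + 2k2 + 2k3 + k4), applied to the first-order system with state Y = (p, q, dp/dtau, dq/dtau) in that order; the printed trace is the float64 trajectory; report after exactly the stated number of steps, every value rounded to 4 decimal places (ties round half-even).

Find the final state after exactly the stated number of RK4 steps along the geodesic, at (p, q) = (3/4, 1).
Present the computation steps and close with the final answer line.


f(Y) = (dp/dtau, dq/dtau, -Gamma^p_ij Y'^i Y'^j, -Gamma^q_ij Y'^i Y'^j) with the Gammas evaluated at the stage position; h = 0.100000; intermediate values shown to 6 dp
step 0: p = 0.7500, q = 1.0000, dp/dtau = -1.2500, dq/dtau = 0.1250
step 1:
  k1: at (p, q) = (0.750000, 1.000000), (dp/dtau, dq/dtau) = (-1.250000, 0.125000); Gamma_ppp = 0.410256, Gamma_ppq = 0.000000, Gamma_pqq = -3.192308, Gamma_qpp = 0.000000, Gamma_qpq = 0.096386, Gamma_qqq = 0.000000; k1 = (-1.250000, 0.125000, -0.591146, 0.030120)
  k2: at (p, q) = (0.687500, 1.006250), (dp/dtau, dq/dtau) = (-1.279557, 0.126506); Gamma_ppp = 0.395506, Gamma_ppq = 0.000000, Gamma_pqq = -3.059761, Gamma_qpp = 0.000000, Gamma_qpq = 0.088866, Gamma_qqq = 0.000000; k2 = (-1.279557, 0.126506, -0.598581, 0.028770)
  k3: at (p, q) = (0.686022, 1.006325), (dp/dtau, dq/dtau) = (-1.279929, 0.126438); Gamma_ppp = 0.395117, Gamma_ppq = 0.000000, Gamma_pqq = -3.056352, Gamma_qpp = 0.000000, Gamma_qpq = 0.088687, Gamma_qqq = 0.000000; k3 = (-1.279929, 0.126438, -0.598427, 0.028705)
  k4: at (p, q) = (0.622007, 1.012644), (dp/dtau, dq/dtau) = (-1.309843, 0.127870); Gamma_ppp = 0.376400, Gamma_ppq = 0.000000, Gamma_pqq = -2.895810, Gamma_qpp = 0.000000, Gamma_qpq = 0.080849, Gamma_qqq = 0.000000; k4 = (-1.309843, 0.127870, -0.598435, 0.027083)
  Y <- Y + (h/6)(k1 + 2k2 + 2k3 + k4): p = 0.6220, q = 1.0126, dp/dtau = -1.3097, dq/dtau = 0.1279
step 2:
  k1: at (p, q) = (0.622020, 1.012646), (dp/dtau, dq/dtau) = (-1.309727, 0.127869); Gamma_ppp = 0.376404, Gamma_ppq = 0.000000, Gamma_pqq = -2.895845, Gamma_qpp = 0.000000, Gamma_qpq = 0.080851, Gamma_qqq = 0.000000; k1 = (-1.309727, 0.127869, -0.598328, 0.027081)
  k2: at (p, q) = (0.556533, 1.019039), (dp/dtau, dq/dtau) = (-1.339643, 0.129223); Gamma_ppp = 0.353275, Gamma_ppq = 0.000000, Gamma_pqq = -2.704273, Gamma_qpp = 0.000000, Gamma_qpq = 0.072703, Gamma_qqq = 0.000000; k2 = (-1.339643, 0.129223, -0.588845, 0.025172)
  k3: at (p, q) = (0.555038, 1.019107), (dp/dtau, dq/dtau) = (-1.339169, 0.129128); Gamma_ppp = 0.352698, Gamma_ppq = 0.000000, Gamma_pqq = -2.699561, Gamma_qpp = 0.000000, Gamma_qpq = 0.072516, Gamma_qqq = 0.000000; k3 = (-1.339169, 0.129128, -0.587506, 0.025079)
  k4: at (p, q) = (0.488103, 1.025559), (dp/dtau, dq/dtau) = (-1.368477, 0.130377); Gamma_ppp = 0.324565, Gamma_ppq = 0.000000, Gamma_pqq = -2.472898, Gamma_qpp = 0.000000, Gamma_qpq = 0.064063, Gamma_qqq = 0.000000; k4 = (-1.368477, 0.130377, -0.565787, 0.022860)
  Y <- Y + (h/6)(k1 + 2k2 + 2k3 + k4): p = 0.4881, q = 1.0256, dp/dtau = -1.3683, dq/dtau = 0.1304
step 3:
  k1: at (p, q) = (0.488089, 1.025562), (dp/dtau, dq/dtau) = (-1.368340, 0.130377); Gamma_ppp = 0.324558, Gamma_ppq = 0.000000, Gamma_pqq = -2.472849, Gamma_qpp = 0.000000, Gamma_qpq = 0.064061, Gamma_qqq = 0.000000; k1 = (-1.368340, 0.130377, -0.565655, 0.022857)
  k2: at (p, q) = (0.419672, 1.032081), (dp/dtau, dq/dtau) = (-1.396623, 0.131519); Gamma_ppp = 0.291085, Gamma_ppq = 0.000000, Gamma_pqq = -2.208774, Gamma_qpp = 0.000000, Gamma_qpq = 0.055307, Gamma_qqq = 0.000000; k2 = (-1.396623, 0.131519, -0.529572, 0.020318)
  k3: at (p, q) = (0.418258, 1.032138), (dp/dtau, dq/dtau) = (-1.394819, 0.131392); Gamma_ppp = 0.290343, Gamma_ppq = 0.000000, Gamma_pqq = -2.202970, Gamma_qpp = 0.000000, Gamma_qpq = 0.055125, Gamma_qqq = 0.000000; k3 = (-1.394819, 0.131392, -0.526836, 0.020205)
  k4: at (p, q) = (0.348607, 1.038701), (dp/dtau, dq/dtau) = (-1.421024, 0.132397); Gamma_ppp = 0.251312, Gamma_ppq = 0.000000, Gamma_pqq = -1.900108, Gamma_qpp = 0.000000, Gamma_qpq = 0.046107, Gamma_qqq = 0.000000; k4 = (-1.421024, 0.132397, -0.474169, 0.017349)
  Y <- Y + (h/6)(k1 + 2k2 + 2k3 + k4): p = 0.3486, q = 1.0387, dp/dtau = -1.4209, dq/dtau = 0.1324

Answer: p = 0.3486, q = 1.0387, dp/dtau = -1.4209, dq/dtau = 0.1324


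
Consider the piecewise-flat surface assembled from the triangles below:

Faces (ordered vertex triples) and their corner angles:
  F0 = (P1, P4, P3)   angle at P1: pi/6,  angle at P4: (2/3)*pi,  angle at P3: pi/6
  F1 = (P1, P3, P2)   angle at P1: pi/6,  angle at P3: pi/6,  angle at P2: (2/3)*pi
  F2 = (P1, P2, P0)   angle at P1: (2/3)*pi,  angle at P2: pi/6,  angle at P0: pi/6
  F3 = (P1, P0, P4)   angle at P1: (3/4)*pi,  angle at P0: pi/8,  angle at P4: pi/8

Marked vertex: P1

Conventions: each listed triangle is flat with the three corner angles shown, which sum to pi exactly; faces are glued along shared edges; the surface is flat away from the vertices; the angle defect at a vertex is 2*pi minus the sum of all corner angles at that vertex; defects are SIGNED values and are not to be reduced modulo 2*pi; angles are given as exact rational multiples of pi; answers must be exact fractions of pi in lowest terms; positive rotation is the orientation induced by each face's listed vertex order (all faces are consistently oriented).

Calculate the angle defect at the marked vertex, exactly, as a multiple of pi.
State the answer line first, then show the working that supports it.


Answer: defect(P1) = pi/4

Sum of corner angles at P1: (7/4)*pi
defect = 2*pi - (7/4)*pi


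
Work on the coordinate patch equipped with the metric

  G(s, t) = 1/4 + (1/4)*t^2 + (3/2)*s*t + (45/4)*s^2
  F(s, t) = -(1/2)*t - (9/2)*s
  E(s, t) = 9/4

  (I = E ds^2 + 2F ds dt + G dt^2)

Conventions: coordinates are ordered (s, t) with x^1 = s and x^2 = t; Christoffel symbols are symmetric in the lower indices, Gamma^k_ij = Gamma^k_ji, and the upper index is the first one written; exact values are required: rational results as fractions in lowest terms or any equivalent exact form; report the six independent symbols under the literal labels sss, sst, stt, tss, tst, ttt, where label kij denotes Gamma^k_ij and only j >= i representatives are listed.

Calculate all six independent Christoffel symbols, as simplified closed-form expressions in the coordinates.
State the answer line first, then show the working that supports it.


Answer: Gamma_sss = (-324*s - 36*t)/(81*s^2 - 18*s*t + 5*t^2 + 9), Gamma_sst = (810*s^2 + 144*s*t + 6*t^2)/(81*s^2 - 18*s*t + 5*t^2 + 9), Gamma_stt = (-2025*s^3 - 405*s^2*t - 36*s^2 - 63*s*t^2 + 12*s*t - 45*s - 3*t^3 - 3*t - 2)/(81*s^2 - 18*s*t + 5*t^2 + 9), Gamma_tss = -162/(81*s^2 - 18*s*t + 5*t^2 + 9), Gamma_tst = (405*s + 27*t)/(81*s^2 - 18*s*t + 5*t^2 + 9), Gamma_ttt = (-810*s^2 - 144*s*t - 9*s - 6*t^2 + 5*t)/(81*s^2 - 18*s*t + 5*t^2 + 9)

E = 9/4; F = -(1/2)*t - (9/2)*s; G = 1/4 + (1/4)*t^2 + (3/2)*s*t + (45/4)*s^2
Gamma^k_ij = (1/2) g^{kl} (d_i g_jl + d_j g_il - d_l g_ij), with g^inv = (1/(EG-F^2)) [[G, -F], [-F, E]]
first partials: E_s = 0, E_t = 0, F_s = -9/2, F_t = -1/2, G_s = (3/2)*t + (45/2)*s, G_t = (1/2)*t + (3/2)*s
D = EG - F^2 = 9/16 + (5/16)*t^2 - (9/8)*s*t + (81/16)*s^2
expanded: Gamma^s_ss = (G E_s - 2F F_s + F E_t)/(2D), Gamma^s_st = (G E_t - F G_s)/(2D), Gamma^s_tt = (2G F_t - G G_s - F G_t)/(2D), Gamma^t_ss = (2E F_s - E E_t - F E_s)/(2D), Gamma^t_st = (E G_s - F E_t)/(2D), Gamma^t_tt = (E G_t - 2F F_t + F G_s)/(2D); substitute and cancel common factors


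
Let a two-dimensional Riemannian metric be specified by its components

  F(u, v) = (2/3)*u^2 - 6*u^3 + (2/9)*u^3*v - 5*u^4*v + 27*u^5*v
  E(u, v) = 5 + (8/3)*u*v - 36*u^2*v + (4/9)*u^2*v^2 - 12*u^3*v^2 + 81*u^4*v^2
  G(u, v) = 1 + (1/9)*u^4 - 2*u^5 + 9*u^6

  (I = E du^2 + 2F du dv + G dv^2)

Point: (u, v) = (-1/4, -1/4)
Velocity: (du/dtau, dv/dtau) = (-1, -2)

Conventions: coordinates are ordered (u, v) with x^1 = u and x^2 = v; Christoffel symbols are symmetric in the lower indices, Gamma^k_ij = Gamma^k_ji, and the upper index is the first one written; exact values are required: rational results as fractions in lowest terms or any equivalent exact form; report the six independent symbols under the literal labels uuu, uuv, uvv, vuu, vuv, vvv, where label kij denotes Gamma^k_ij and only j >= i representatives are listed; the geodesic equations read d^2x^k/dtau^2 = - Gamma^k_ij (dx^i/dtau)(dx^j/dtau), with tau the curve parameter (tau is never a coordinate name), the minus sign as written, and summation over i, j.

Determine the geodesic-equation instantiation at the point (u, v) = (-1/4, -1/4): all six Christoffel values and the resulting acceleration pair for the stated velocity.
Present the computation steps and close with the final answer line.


E = 212425/36864, F = 5447/36864, G = 37033/36864 at the point
E_u = -12989/2304, E_v = -14665/4608, F_u = -1719/1024, F_v = -455/9216, G_u = -455/4608, G_v = 0
EG - F^2 = 106297/18432;  g^inv = (18432/106297) * [[37033/36864, -5447/36864], [-5447/36864, 212425/36864]]
first-kind symbols [ij,l] = (1/2)(d_i g_jl + d_j g_il - d_l g_ij): [uu,u] = E_u/2 = -12989/4608, [uu,v] = F_u - E_v/2 = -403/4608, [uv,u] = E_v/2 = -14665/9216, [uv,v] = G_u/2 = -455/9216, [vv,u] = F_v - G_u/2 = 0, [vv,v] = G_v/2 = 0
Gamma^u_ij = (G*[ij,u] - F*[ij,v])/(EG - F^2), Gamma^v_ij = (E*[ij,v] - F*[ij,u])/(EG - F^2)
Gamma_uuu = -51956/106297, Gamma_uuv = -29330/106297, Gamma_uvv = 0, Gamma_vuu = -1612/106297, Gamma_vuv = -910/106297, Gamma_vvv = 0
d^2u/dtau^2 = -(Gamma_uuu*(-1)^2 + 2*Gamma_uuv*(-1)*(-2) + Gamma_uvv*(-2)^2) = 169276/106297
d^2v/dtau^2 = -(Gamma_vuu*(-1)^2 + 2*Gamma_vuv*(-1)*(-2) + Gamma_vvv*(-2)^2) = 5252/106297

Answer: Gamma_uuu = -51956/106297, Gamma_uuv = -29330/106297, Gamma_uvv = 0, Gamma_vuu = -1612/106297, Gamma_vuv = -910/106297, Gamma_vvv = 0; accelerations (d^2u/dtau^2, d^2v/dtau^2) = (169276/106297, 5252/106297)


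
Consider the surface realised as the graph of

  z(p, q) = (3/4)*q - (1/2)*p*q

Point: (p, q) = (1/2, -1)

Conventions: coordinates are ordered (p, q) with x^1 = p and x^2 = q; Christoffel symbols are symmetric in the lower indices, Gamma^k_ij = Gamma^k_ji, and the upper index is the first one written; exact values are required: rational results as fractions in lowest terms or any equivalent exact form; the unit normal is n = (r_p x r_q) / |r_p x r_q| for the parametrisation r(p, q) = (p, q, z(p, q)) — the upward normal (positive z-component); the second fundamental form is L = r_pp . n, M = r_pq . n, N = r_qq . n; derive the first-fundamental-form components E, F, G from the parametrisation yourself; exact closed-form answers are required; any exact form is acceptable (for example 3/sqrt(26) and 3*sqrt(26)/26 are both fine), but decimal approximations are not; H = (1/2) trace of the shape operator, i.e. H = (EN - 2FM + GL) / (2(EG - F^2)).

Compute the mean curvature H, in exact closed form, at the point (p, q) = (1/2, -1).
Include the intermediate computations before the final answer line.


z_p = 1/2, z_q = 1/2, z_pp = 0, z_pq = -1/2, z_qq = 0
E = 5/4, F = 1/4, G = 5/4; answer radicand W^2 = 3/2
unnormalised second-form numerators: l = 0, m = -1/2, n = 0; L = l/sqrt(3/2), and similarly M = m/sqrt(W^2), N = n/sqrt(W^2)
H = (E*n - 2*F*m + G*l) / (2*(EG - F^2)*sqrt(W^2)); E*n - 2*F*m + G*l = 1/4, EG - F^2 = 3/2, so H = (1/12)/sqrt(3/2)

Answer: H = sqrt(6)/36


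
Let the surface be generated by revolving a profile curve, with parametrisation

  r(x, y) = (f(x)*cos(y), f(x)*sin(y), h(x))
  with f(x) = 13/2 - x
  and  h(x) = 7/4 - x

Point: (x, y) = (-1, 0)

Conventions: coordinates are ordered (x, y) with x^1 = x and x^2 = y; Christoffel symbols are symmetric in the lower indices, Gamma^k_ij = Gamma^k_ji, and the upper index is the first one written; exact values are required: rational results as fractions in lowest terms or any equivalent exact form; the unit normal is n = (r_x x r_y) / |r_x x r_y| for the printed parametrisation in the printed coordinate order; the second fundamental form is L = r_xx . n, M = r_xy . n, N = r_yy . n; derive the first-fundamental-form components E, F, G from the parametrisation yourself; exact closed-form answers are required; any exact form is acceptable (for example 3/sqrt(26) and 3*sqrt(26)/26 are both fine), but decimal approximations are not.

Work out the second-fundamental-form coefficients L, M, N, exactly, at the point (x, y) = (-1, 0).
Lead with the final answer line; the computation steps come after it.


Answer: L = 0, M = 0, N = -15*sqrt(2)/4

f = 15/2, f' = -1, f'' = 0, h' = -1, h'' = 0
E = 2, F = 0, G = 225/4; answer radicand W^2 = 2
unnormalised second-form numerators: l = 0, m = 0, n = -15/2; L = l/sqrt(2), and similarly M = m/sqrt(W^2), N = n/sqrt(W^2)


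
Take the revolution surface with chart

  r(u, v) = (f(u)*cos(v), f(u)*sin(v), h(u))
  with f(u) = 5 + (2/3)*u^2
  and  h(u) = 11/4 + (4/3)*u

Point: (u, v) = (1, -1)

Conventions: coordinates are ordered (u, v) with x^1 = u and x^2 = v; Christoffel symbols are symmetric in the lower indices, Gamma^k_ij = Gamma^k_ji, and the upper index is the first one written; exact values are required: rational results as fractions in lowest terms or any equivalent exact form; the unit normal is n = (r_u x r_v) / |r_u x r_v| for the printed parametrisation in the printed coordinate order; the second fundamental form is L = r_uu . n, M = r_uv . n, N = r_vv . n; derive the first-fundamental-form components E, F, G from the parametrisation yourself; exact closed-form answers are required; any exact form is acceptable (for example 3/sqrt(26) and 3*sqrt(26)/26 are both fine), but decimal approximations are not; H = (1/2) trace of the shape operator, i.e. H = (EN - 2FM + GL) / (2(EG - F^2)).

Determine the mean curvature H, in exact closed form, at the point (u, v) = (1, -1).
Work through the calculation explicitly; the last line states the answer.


f = 17/3, f' = 4/3, f'' = 4/3, h' = 4/3, h'' = 0
E = 32/9, F = 0, G = 289/9; answer radicand W^2 = 32/9
unnormalised second-form numerators: l = -16/9, m = 0, n = 68/9; L = l/sqrt(32/9), and similarly M = m/sqrt(W^2), N = n/sqrt(W^2)
H = (E*n - 2*F*m + G*l) / (2*(EG - F^2)*sqrt(W^2)); E*n - 2*F*m + G*l = -272/9, EG - F^2 = 9248/81, so H = (-9/68)/sqrt(32/9)

Answer: H = -27*sqrt(2)/544


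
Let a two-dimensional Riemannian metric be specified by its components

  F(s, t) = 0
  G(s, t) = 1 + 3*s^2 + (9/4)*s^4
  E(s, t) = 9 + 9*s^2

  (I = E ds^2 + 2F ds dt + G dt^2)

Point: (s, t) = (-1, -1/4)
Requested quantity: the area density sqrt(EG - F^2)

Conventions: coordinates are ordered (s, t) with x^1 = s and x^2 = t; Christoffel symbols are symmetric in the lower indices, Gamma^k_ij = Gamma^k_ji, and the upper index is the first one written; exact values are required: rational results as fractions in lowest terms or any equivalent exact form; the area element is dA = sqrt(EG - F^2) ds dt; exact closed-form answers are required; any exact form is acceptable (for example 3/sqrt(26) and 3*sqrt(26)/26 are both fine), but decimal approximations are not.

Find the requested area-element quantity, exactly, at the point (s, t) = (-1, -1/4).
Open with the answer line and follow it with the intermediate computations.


Answer: sqrt(EG - F^2) = 15*sqrt(2)/2

E = 18, F = 0, G = 25/4; EG - F^2 = 225/2


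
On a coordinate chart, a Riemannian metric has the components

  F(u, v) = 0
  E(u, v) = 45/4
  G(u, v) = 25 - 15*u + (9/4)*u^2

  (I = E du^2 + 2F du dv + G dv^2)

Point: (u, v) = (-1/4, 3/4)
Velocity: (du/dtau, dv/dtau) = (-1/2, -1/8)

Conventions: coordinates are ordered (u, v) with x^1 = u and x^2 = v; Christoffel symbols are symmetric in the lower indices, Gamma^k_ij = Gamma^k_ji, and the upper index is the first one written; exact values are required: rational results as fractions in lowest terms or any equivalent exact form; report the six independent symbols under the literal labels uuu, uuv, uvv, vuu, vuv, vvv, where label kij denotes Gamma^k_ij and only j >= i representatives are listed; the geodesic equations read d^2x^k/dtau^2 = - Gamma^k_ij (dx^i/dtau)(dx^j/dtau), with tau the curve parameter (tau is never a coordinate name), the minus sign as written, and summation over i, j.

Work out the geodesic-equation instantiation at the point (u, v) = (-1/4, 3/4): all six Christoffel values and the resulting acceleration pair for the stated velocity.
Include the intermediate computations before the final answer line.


E = 45/4, F = 0, G = 1849/64 at the point
E_u = 0, E_v = 0, F_u = 0, F_v = 0, G_u = -129/8, G_v = 0
EG - F^2 = 83205/256;  g^inv = (256/83205) * [[1849/64, 0], [0, 45/4]]
first-kind symbols [ij,l] = (1/2)(d_i g_jl + d_j g_il - d_l g_ij): [uu,u] = E_u/2 = 0, [uu,v] = F_u - E_v/2 = 0, [uv,u] = E_v/2 = 0, [uv,v] = G_u/2 = -129/16, [vv,u] = F_v - G_u/2 = 129/16, [vv,v] = G_v/2 = 0
Gamma^u_ij = (G*[ij,u] - F*[ij,v])/(EG - F^2), Gamma^v_ij = (E*[ij,v] - F*[ij,u])/(EG - F^2)
Gamma_uuu = 0, Gamma_uuv = 0, Gamma_uvv = 43/60, Gamma_vuu = 0, Gamma_vuv = -12/43, Gamma_vvv = 0
d^2u/dtau^2 = -(Gamma_uuu*(-1/2)^2 + 2*Gamma_uuv*(-1/2)*(-1/8) + Gamma_uvv*(-1/8)^2) = -43/3840
d^2v/dtau^2 = -(Gamma_vuu*(-1/2)^2 + 2*Gamma_vuv*(-1/2)*(-1/8) + Gamma_vvv*(-1/8)^2) = 3/86

Answer: Gamma_uuu = 0, Gamma_uuv = 0, Gamma_uvv = 43/60, Gamma_vuu = 0, Gamma_vuv = -12/43, Gamma_vvv = 0; accelerations (d^2u/dtau^2, d^2v/dtau^2) = (-43/3840, 3/86)
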